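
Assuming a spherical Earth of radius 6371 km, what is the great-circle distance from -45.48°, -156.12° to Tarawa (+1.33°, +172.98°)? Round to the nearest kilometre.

6027 km

Δλ = 172.98 − -156.12 = 329.10°; wrapped into (−180°, 180°]: -30.90°.
Δφ = 1.33 − -45.48 = 46.81°.
a = sin²(Δφ/2) + cos φ₁ · cos φ₂ · sin²(Δλ/2) = 0.207536.
c = 2·atan2(√a, √(1−a)) = 0.94601 rad → d = 6371·c ≈ 6027.00 km.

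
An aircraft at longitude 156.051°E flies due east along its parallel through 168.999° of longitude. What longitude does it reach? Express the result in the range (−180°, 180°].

Start at +156.051°; shift +168.999° → +325.050°.
+325.050° lies outside (−180°, 180°]; subtract 360° → -34.950°.

34.950°W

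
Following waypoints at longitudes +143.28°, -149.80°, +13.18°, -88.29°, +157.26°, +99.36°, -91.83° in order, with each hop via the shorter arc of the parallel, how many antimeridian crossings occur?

3

Leg 1: +143.28° → -149.80°, shortest Δλ = 66.92° (east) — crosses 180°.
Leg 2: -149.80° → +13.18°, shortest Δλ = 162.98° (east) — does not cross 180°.
Leg 3: +13.18° → -88.29°, shortest Δλ = -101.47° (west) — does not cross 180°.
Leg 4: -88.29° → +157.26°, shortest Δλ = -114.45° (west) — crosses 180°.
Leg 5: +157.26° → +99.36°, shortest Δλ = -57.9° (west) — does not cross 180°.
Leg 6: +99.36° → -91.83°, shortest Δλ = 168.81° (east) — crosses 180°.
Total crossings: 3.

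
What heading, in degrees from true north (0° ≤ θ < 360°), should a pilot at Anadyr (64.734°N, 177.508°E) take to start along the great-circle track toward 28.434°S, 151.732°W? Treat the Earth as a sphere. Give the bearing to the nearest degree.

Δλ = -151.732 − 177.508 = -329.240°; wrapped into (−180°, 180°]: 30.760°.
θ = atan2( sin Δλ · cos φ₂ , cos φ₁ · sin φ₂ − sin φ₁ · cos φ₂ · cos Δλ )
  = atan2(0.44975, -0.88659) = 153.103° → normalised to [0°, 360°): 153.103°.

153°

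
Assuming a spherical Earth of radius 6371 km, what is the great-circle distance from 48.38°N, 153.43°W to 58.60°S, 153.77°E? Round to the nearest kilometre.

Δλ = 153.77 − -153.43 = 307.20°; wrapped into (−180°, 180°]: -52.80°.
Δφ = -58.60 − 48.38 = -106.98°.
a = sin²(Δφ/2) + cos φ₁ · cos φ₂ · sin²(Δλ/2) = 0.714433.
c = 2·atan2(√a, √(1−a)) = 2.01403 rad → d = 6371·c ≈ 12831.40 km.

12831 km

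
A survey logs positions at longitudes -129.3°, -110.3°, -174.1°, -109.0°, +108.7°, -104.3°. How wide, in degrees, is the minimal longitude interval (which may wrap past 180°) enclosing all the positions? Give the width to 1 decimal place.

147.0°

Sort the longitudes: -174.1°, -129.3°, -110.3°, -109.0°, -104.3°, +108.7°.
Eastward gaps between consecutive values (wrapping around): 44.8°, 19.0°, 1.3°, 4.7°, 213.0°, 77.2°.
Largest gap = 213.0° ⇒ minimal covering band is its complement: 360° − 213.0° = 147.0°.
Band runs from +108.7° eastward to -104.3°, crossing the antimeridian.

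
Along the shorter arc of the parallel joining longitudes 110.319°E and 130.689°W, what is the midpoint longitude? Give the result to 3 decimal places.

Signed shortest Δλ from +110.319° to -130.689° is +118.992°.
Midpoint longitude = +110.319° + (+118.992°)/2 = +110.319° + 59.496° = +169.815°.
(The naïve average (+110.319 + -130.689)/2 = -10.185° is on the wrong side of the globe.)

169.815°E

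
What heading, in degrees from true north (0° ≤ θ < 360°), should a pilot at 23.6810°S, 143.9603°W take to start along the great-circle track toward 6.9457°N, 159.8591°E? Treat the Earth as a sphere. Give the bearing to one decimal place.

292.0°

Δλ = 159.8591 − -143.9603 = 303.8194°; wrapped into (−180°, 180°]: -56.1806°.
θ = atan2( sin Δλ · cos φ₂ , cos φ₁ · sin φ₂ − sin φ₁ · cos φ₂ · cos Δλ )
  = atan2(-0.82470, 0.33265) = -68.033° → normalised to [0°, 360°): 291.967°.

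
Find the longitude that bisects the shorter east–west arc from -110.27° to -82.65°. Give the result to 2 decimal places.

-96.46°

Signed shortest Δλ from -110.27° to -82.65° is +27.62°.
Midpoint longitude = -110.27° + (+27.62°)/2 = -110.27° + 13.81° = -96.46°.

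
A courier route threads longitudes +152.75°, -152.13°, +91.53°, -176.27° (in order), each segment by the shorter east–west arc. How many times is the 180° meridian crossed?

3

Leg 1: +152.75° → -152.13°, shortest Δλ = 55.12° (east) — crosses 180°.
Leg 2: -152.13° → +91.53°, shortest Δλ = -116.34° (west) — crosses 180°.
Leg 3: +91.53° → -176.27°, shortest Δλ = 92.2° (east) — crosses 180°.
Total crossings: 3.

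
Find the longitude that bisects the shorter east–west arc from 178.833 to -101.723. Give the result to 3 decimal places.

-141.445°

Signed shortest Δλ from +178.833° to -101.723° is +79.444°.
Midpoint longitude = +178.833° + (+79.444°)/2 = +178.833° + 39.722° = +218.555°.
Normalise into (−180°, 180°]: -141.445°.
(The naïve average (+178.833 + -101.723)/2 = 38.555° is on the wrong side of the globe.)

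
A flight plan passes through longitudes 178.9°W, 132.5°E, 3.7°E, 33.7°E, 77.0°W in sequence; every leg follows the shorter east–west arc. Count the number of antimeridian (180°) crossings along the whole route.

Leg 1: -178.9° → +132.5°, shortest Δλ = -48.6° (west) — crosses 180°.
Leg 2: +132.5° → +3.7°, shortest Δλ = -128.8° (west) — does not cross 180°.
Leg 3: +3.7° → +33.7°, shortest Δλ = 30.0° (east) — does not cross 180°.
Leg 4: +33.7° → -77.0°, shortest Δλ = -110.7° (west) — does not cross 180°.
Total crossings: 1.

1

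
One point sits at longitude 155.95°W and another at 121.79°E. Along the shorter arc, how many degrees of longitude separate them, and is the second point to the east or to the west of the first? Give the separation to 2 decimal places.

Raw difference: 121.79 − -155.95 = 277.74°.
Normalise into (−180°, 180°]: 277.74° − 360° = -82.26°.
Negative ⇒ the second point lies to the west; separation 82.26°.

82.26° west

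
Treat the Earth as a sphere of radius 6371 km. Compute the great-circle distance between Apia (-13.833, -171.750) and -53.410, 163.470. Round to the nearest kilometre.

4910 km

Δλ = 163.470 − -171.750 = 335.220°; wrapped into (−180°, 180°]: -24.780°.
Δφ = -53.410 − -13.833 = -39.577°.
a = sin²(Δφ/2) + cos φ₁ · cos φ₂ · sin²(Δλ/2) = 0.141262.
c = 2·atan2(√a, √(1−a)) = 0.77062 rad → d = 6371·c ≈ 4909.65 km.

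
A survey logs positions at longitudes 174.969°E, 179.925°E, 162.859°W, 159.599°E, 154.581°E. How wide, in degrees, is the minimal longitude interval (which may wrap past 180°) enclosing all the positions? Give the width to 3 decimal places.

Sort the longitudes: -162.859°, +154.581°, +159.599°, +174.969°, +179.925°.
Eastward gaps between consecutive values (wrapping around): 317.440°, 5.018°, 15.370°, 4.956°, 17.216°.
Largest gap = 317.440° ⇒ minimal covering band is its complement: 360° − 317.440° = 42.560°.
Band runs from +154.581° eastward to -162.859°, crossing the antimeridian.

42.560°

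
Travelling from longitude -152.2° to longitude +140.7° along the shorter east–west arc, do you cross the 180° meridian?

Yes

Naïve |140.7 − -152.2| = 292.9° > 180°, so the shorter arc goes the other way round — across 180°.
Signed shortest Δλ = ((140.7 − -152.2 + 180) mod 360) − 180 = -67.1°.
Going west by 67.1° from -152.2° passes through 180° before reaching +140.7°.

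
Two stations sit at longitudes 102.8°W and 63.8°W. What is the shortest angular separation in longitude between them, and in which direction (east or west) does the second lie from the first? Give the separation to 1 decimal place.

39.0° east

Raw difference: -63.8 − -102.8 = 39.0°.
Normalise into (−180°, 180°]: 39.0° stays 39.0°.
Positive ⇒ the second point lies to the east; separation 39.0°.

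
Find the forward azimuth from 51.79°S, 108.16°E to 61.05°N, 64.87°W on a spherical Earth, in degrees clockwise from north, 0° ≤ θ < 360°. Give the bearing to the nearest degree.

340°

Δλ = -64.87 − 108.16 = -173.03°.
θ = atan2( sin Δλ · cos φ₂ , cos φ₁ · sin φ₂ − sin φ₁ · cos φ₂ · cos Δλ )
  = atan2(-0.05874, 0.16373) = -19.736° → normalised to [0°, 360°): 340.264°.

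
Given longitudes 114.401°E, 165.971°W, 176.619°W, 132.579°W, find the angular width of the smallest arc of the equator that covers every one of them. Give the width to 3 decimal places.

Sort the longitudes: -176.619°, -165.971°, -132.579°, +114.401°.
Eastward gaps between consecutive values (wrapping around): 10.648°, 33.392°, 246.980°, 68.980°.
Largest gap = 246.980° ⇒ minimal covering band is its complement: 360° − 246.980° = 113.020°.
Band runs from +114.401° eastward to -132.579°, crossing the antimeridian.

113.020°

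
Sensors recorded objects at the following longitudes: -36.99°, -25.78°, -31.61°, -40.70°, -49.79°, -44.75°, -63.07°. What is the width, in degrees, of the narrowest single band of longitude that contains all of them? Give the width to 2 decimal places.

37.29°

Sort the longitudes: -63.07°, -49.79°, -44.75°, -40.70°, -36.99°, -31.61°, -25.78°.
Eastward gaps between consecutive values (wrapping around): 13.28°, 5.04°, 4.05°, 3.71°, 5.38°, 5.83°, 322.71°.
Largest gap = 322.71° ⇒ minimal covering band is its complement: 360° − 322.71° = 37.29°.
Band runs from -63.07° eastward to -25.78°.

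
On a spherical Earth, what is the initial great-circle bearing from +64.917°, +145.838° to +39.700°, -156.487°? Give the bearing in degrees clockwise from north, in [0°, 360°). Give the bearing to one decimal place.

98.9°

Δλ = -156.487 − 145.838 = -302.325°; wrapped into (−180°, 180°]: 57.675°.
θ = atan2( sin Δλ · cos φ₂ , cos φ₁ · sin φ₂ − sin φ₁ · cos φ₂ · cos Δλ )
  = atan2(0.65016, -0.10182) = 98.901° → normalised to [0°, 360°): 98.901°.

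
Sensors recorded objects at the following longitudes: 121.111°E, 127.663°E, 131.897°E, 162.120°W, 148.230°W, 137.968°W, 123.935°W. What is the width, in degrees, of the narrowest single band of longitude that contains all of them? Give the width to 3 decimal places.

Sort the longitudes: -162.120°, -148.230°, -137.968°, -123.935°, +121.111°, +127.663°, +131.897°.
Eastward gaps between consecutive values (wrapping around): 13.890°, 10.262°, 14.033°, 245.046°, 6.552°, 4.234°, 65.983°.
Largest gap = 245.046° ⇒ minimal covering band is its complement: 360° − 245.046° = 114.954°.
Band runs from +121.111° eastward to -123.935°, crossing the antimeridian.

114.954°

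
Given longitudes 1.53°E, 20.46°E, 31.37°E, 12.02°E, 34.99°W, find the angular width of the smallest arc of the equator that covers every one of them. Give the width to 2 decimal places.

Sort the longitudes: -34.99°, +1.53°, +12.02°, +20.46°, +31.37°.
Eastward gaps between consecutive values (wrapping around): 36.52°, 10.49°, 8.44°, 10.91°, 293.64°.
Largest gap = 293.64° ⇒ minimal covering band is its complement: 360° − 293.64° = 66.36°.
Band runs from -34.99° eastward to +31.37°.

66.36°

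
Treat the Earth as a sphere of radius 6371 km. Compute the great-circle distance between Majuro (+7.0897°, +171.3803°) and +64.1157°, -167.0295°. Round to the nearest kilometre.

Δλ = -167.0295 − 171.3803 = -338.4098°; wrapped into (−180°, 180°]: 21.5902°.
Δφ = 64.1157 − 7.0897 = 57.0260°.
a = sin²(Δφ/2) + cos φ₁ · cos φ₂ · sin²(Δλ/2) = 0.243068.
c = 2·atan2(√a, √(1−a)) = 1.03111 rad → d = 6371·c ≈ 6569.23 km.

6569 km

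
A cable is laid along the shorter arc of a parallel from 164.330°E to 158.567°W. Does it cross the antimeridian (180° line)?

Yes

Naïve |-158.567 − 164.330| = 322.897° > 180°, so the shorter arc goes the other way round — across 180°.
Signed shortest Δλ = ((-158.567 − 164.330 + 180) mod 360) − 180 = 37.103°.
Going east by 37.103° from +164.330° passes through 180° before reaching -158.567°.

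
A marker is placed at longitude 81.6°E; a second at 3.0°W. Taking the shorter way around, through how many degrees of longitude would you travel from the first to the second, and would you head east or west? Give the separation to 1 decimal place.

84.6° west

Raw difference: -3.0 − 81.6 = -84.6°.
Normalise into (−180°, 180°]: -84.6° stays -84.6°.
Negative ⇒ the second point lies to the west; separation 84.6°.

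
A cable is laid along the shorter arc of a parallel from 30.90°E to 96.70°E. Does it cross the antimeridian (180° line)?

Signed shortest Δλ = ((96.70 − 30.90 + 180) mod 360) − 180 = 65.8°.
Going east by 65.8° from +30.90° reaches +96.70° without touching 180°.

No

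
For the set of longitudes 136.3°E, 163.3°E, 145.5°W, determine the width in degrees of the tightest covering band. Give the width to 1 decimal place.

78.2°

Sort the longitudes: -145.5°, +136.3°, +163.3°.
Eastward gaps between consecutive values (wrapping around): 281.8°, 27.0°, 51.2°.
Largest gap = 281.8° ⇒ minimal covering band is its complement: 360° − 281.8° = 78.2°.
Band runs from +136.3° eastward to -145.5°, crossing the antimeridian.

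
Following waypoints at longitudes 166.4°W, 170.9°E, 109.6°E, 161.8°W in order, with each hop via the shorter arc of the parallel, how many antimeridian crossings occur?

2

Leg 1: -166.4° → +170.9°, shortest Δλ = -22.7° (west) — crosses 180°.
Leg 2: +170.9° → +109.6°, shortest Δλ = -61.3° (west) — does not cross 180°.
Leg 3: +109.6° → -161.8°, shortest Δλ = 88.6° (east) — crosses 180°.
Total crossings: 2.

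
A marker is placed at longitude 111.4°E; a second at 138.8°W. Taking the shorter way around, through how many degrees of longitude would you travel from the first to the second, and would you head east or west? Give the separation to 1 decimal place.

109.8° east

Raw difference: -138.8 − 111.4 = -250.2°.
Normalise into (−180°, 180°]: -250.2° + 360° = 109.8°.
Positive ⇒ the second point lies to the east; separation 109.8°.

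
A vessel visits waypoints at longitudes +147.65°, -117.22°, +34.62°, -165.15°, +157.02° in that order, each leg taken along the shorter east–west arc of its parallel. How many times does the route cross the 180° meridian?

3

Leg 1: +147.65° → -117.22°, shortest Δλ = 95.13° (east) — crosses 180°.
Leg 2: -117.22° → +34.62°, shortest Δλ = 151.84° (east) — does not cross 180°.
Leg 3: +34.62° → -165.15°, shortest Δλ = 160.23° (east) — crosses 180°.
Leg 4: -165.15° → +157.02°, shortest Δλ = -37.83° (west) — crosses 180°.
Total crossings: 3.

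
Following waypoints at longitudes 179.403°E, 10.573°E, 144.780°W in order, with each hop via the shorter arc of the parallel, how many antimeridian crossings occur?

Leg 1: +179.403° → +10.573°, shortest Δλ = -168.83° (west) — does not cross 180°.
Leg 2: +10.573° → -144.780°, shortest Δλ = -155.353° (west) — does not cross 180°.
Total crossings: 0.

0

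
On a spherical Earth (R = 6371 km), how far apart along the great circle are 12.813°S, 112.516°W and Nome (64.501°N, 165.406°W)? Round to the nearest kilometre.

Δλ = -165.406 − -112.516 = -52.890°.
Δφ = 64.501 − -12.813 = 77.314°.
a = sin²(Δφ/2) + cos φ₁ · cos φ₂ · sin²(Δλ/2) = 0.473449.
c = 2·atan2(√a, √(1−a)) = 1.51767 rad → d = 6371·c ≈ 9669.07 km.

9669 km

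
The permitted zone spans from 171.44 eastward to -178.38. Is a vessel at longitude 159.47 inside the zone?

Band width going east from +171.44° to -178.38°: ((-178.38 − 171.44) mod 360) = 10.18°.
Offset of +159.47° east of the west edge: ((159.47 − 171.44) mod 360) = 348.03°.
348.03° > 10.18° ⇒ outside.

No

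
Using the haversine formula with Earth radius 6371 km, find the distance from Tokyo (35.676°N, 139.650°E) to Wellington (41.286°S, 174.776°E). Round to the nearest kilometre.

Δλ = 174.776 − 139.650 = 35.126°.
Δφ = -41.286 − 35.676 = -76.962°.
a = sin²(Δφ/2) + cos φ₁ · cos φ₂ · sin²(Δλ/2) = 0.442782.
c = 2·atan2(√a, √(1−a)) = 1.45611 rad → d = 6371·c ≈ 9276.87 km.

9277 km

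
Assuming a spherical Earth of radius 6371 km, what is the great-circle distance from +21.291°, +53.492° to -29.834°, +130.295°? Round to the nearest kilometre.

9983 km

Δλ = 130.295 − 53.492 = 76.803°.
Δφ = -29.834 − 21.291 = -51.125°.
a = sin²(Δφ/2) + cos φ₁ · cos φ₂ · sin²(Δλ/2) = 0.498057.
c = 2·atan2(√a, √(1−a)) = 1.56691 rad → d = 6371·c ≈ 9982.79 km.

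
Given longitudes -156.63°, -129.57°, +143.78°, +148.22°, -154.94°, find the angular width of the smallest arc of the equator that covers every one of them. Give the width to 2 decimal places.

86.65°

Sort the longitudes: -156.63°, -154.94°, -129.57°, +143.78°, +148.22°.
Eastward gaps between consecutive values (wrapping around): 1.69°, 25.37°, 273.35°, 4.44°, 55.15°.
Largest gap = 273.35° ⇒ minimal covering band is its complement: 360° − 273.35° = 86.65°.
Band runs from +143.78° eastward to -129.57°, crossing the antimeridian.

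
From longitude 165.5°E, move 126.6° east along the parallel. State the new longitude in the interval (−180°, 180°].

Start at +165.5°; shift +126.6° → +292.1°.
+292.1° lies outside (−180°, 180°]; subtract 360° → -67.9°.

67.9°W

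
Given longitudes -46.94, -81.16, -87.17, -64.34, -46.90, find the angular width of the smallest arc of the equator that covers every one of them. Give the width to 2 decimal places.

Sort the longitudes: -87.17°, -81.16°, -64.34°, -46.94°, -46.90°.
Eastward gaps between consecutive values (wrapping around): 6.01°, 16.82°, 17.40°, 0.04°, 319.73°.
Largest gap = 319.73° ⇒ minimal covering band is its complement: 360° − 319.73° = 40.27°.
Band runs from -87.17° eastward to -46.90°.

40.27°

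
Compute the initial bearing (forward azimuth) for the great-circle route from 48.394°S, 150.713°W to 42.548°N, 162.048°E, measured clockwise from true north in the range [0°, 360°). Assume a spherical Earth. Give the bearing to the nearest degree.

Δλ = 162.048 − -150.713 = 312.761°; wrapped into (−180°, 180°]: -47.239°.
θ = atan2( sin Δλ · cos φ₂ , cos φ₁ · sin φ₂ − sin φ₁ · cos φ₂ · cos Δλ )
  = atan2(-0.54089, 0.82301) = -33.313° → normalised to [0°, 360°): 326.687°.

327°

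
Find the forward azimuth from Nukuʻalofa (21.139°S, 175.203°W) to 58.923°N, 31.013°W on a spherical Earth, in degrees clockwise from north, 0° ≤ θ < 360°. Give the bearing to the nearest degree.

25°

Δλ = -31.013 − -175.203 = 144.190°.
θ = atan2( sin Δλ · cos φ₂ , cos φ₁ · sin φ₂ − sin φ₁ · cos φ₂ · cos Δλ )
  = atan2(0.30202, 0.64788) = 24.994° → normalised to [0°, 360°): 24.994°.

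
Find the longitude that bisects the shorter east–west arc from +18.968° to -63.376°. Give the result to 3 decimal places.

Signed shortest Δλ from +18.968° to -63.376° is -82.344°.
Midpoint longitude = +18.968° + (-82.344°)/2 = +18.968° − 41.172° = -22.204°.

-22.204°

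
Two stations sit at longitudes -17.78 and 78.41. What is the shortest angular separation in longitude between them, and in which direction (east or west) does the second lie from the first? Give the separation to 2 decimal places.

96.19° east

Raw difference: 78.41 − -17.78 = 96.19°.
Normalise into (−180°, 180°]: 96.19° stays 96.19°.
Positive ⇒ the second point lies to the east; separation 96.19°.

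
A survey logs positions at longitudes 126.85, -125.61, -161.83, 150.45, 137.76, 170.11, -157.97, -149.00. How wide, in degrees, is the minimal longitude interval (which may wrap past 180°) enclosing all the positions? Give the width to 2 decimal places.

107.54°

Sort the longitudes: -161.83°, -157.97°, -149.00°, -125.61°, +126.85°, +137.76°, +150.45°, +170.11°.
Eastward gaps between consecutive values (wrapping around): 3.86°, 8.97°, 23.39°, 252.46°, 10.91°, 12.69°, 19.66°, 28.06°.
Largest gap = 252.46° ⇒ minimal covering band is its complement: 360° − 252.46° = 107.54°.
Band runs from +126.85° eastward to -125.61°, crossing the antimeridian.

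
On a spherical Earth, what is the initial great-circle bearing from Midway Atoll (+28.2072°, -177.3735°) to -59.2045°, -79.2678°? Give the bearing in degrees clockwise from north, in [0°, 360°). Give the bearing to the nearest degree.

145°

Δλ = -79.2678 − -177.3735 = 98.1057°.
θ = atan2( sin Δλ · cos φ₂ , cos φ₁ · sin φ₂ − sin φ₁ · cos φ₂ · cos Δλ )
  = atan2(0.50686, -0.72287) = 144.963° → normalised to [0°, 360°): 144.963°.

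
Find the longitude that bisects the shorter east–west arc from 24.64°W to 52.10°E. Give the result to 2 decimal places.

13.73°E

Signed shortest Δλ from -24.64° to +52.10° is +76.74°.
Midpoint longitude = -24.64° + (+76.74°)/2 = -24.64° + 38.37° = +13.73°.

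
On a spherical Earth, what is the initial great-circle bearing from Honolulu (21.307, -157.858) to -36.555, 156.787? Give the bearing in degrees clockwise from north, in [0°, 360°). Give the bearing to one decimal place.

216.9°

Δλ = 156.787 − -157.858 = 314.645°; wrapped into (−180°, 180°]: -45.355°.
θ = atan2( sin Δλ · cos φ₂ , cos φ₁ · sin φ₂ − sin φ₁ · cos φ₂ · cos Δλ )
  = atan2(-0.57152, -0.76000) = -143.057° → normalised to [0°, 360°): 216.943°.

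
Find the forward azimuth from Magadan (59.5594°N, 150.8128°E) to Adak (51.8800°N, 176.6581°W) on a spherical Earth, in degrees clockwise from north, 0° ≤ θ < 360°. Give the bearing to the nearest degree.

99°

Δλ = -176.6581 − 150.8128 = -327.4709°; wrapped into (−180°, 180°]: 32.5291°.
θ = atan2( sin Δλ · cos φ₂ , cos φ₁ · sin φ₂ − sin φ₁ · cos φ₂ · cos Δλ )
  = atan2(0.33195, -0.05013) = 98.589° → normalised to [0°, 360°): 98.589°.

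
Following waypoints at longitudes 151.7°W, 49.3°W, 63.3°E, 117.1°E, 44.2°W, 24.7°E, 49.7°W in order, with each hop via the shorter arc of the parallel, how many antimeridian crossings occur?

Leg 1: -151.7° → -49.3°, shortest Δλ = 102.4° (east) — does not cross 180°.
Leg 2: -49.3° → +63.3°, shortest Δλ = 112.6° (east) — does not cross 180°.
Leg 3: +63.3° → +117.1°, shortest Δλ = 53.8° (east) — does not cross 180°.
Leg 4: +117.1° → -44.2°, shortest Δλ = -161.3° (west) — does not cross 180°.
Leg 5: -44.2° → +24.7°, shortest Δλ = 68.9° (east) — does not cross 180°.
Leg 6: +24.7° → -49.7°, shortest Δλ = -74.4° (west) — does not cross 180°.
Total crossings: 0.

0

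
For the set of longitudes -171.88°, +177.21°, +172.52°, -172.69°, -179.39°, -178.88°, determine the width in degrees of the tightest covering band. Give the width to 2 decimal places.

Sort the longitudes: -179.39°, -178.88°, -172.69°, -171.88°, +172.52°, +177.21°.
Eastward gaps between consecutive values (wrapping around): 0.51°, 6.19°, 0.81°, 344.40°, 4.69°, 3.40°.
Largest gap = 344.40° ⇒ minimal covering band is its complement: 360° − 344.40° = 15.60°.
Band runs from +172.52° eastward to -171.88°, crossing the antimeridian.

15.60°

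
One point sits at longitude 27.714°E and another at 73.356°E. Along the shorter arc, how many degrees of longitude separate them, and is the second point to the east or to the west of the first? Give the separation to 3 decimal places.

45.642° east

Raw difference: 73.356 − 27.714 = 45.642°.
Normalise into (−180°, 180°]: 45.642° stays 45.642°.
Positive ⇒ the second point lies to the east; separation 45.642°.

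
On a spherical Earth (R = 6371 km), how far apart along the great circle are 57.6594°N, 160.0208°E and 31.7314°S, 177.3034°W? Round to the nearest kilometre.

Δλ = -177.3034 − 160.0208 = -337.3242°; wrapped into (−180°, 180°]: 22.6758°.
Δφ = -31.7314 − 57.6594 = -89.3908°.
a = sin²(Δφ/2) + cos φ₁ · cos φ₂ · sin²(Δλ/2) = 0.512269.
c = 2·atan2(√a, √(1−a)) = 1.59534 rad → d = 6371·c ≈ 10163.89 km.

10164 km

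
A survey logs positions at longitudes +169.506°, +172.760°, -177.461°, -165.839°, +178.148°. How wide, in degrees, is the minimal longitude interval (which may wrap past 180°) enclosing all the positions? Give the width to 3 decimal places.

Sort the longitudes: -177.461°, -165.839°, +169.506°, +172.760°, +178.148°.
Eastward gaps between consecutive values (wrapping around): 11.622°, 335.345°, 3.254°, 5.388°, 4.391°.
Largest gap = 335.345° ⇒ minimal covering band is its complement: 360° − 335.345° = 24.655°.
Band runs from +169.506° eastward to -165.839°, crossing the antimeridian.

24.655°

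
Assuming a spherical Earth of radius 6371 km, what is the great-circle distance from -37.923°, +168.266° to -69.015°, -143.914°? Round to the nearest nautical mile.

Δλ = -143.914 − 168.266 = -312.180°; wrapped into (−180°, 180°]: 47.820°.
Δφ = -69.015 − -37.923 = -31.092°.
a = sin²(Δφ/2) + cos φ₁ · cos φ₂ · sin²(Δλ/2) = 0.118237.
c = 2·atan2(√a, √(1−a)) = 0.70204 rad → d = 6371·c ≈ 4472.69 km ≈ 2415.06 nmi.

2415 nmi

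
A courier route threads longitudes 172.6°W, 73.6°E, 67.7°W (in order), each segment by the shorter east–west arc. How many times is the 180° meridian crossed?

1

Leg 1: -172.6° → +73.6°, shortest Δλ = -113.8° (west) — crosses 180°.
Leg 2: +73.6° → -67.7°, shortest Δλ = -141.3° (west) — does not cross 180°.
Total crossings: 1.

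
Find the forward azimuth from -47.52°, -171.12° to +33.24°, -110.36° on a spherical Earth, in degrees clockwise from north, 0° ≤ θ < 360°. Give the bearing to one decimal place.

Δλ = -110.36 − -171.12 = 60.76°.
θ = atan2( sin Δλ · cos φ₂ , cos φ₁ · sin φ₂ − sin φ₁ · cos φ₂ · cos Δλ )
  = atan2(0.72981, 0.67149) = 47.383° → normalised to [0°, 360°): 47.383°.

47.4°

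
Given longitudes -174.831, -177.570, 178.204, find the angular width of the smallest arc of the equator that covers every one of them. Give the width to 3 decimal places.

Sort the longitudes: -177.570°, -174.831°, +178.204°.
Eastward gaps between consecutive values (wrapping around): 2.739°, 353.035°, 4.226°.
Largest gap = 353.035° ⇒ minimal covering band is its complement: 360° − 353.035° = 6.965°.
Band runs from +178.204° eastward to -174.831°, crossing the antimeridian.

6.965°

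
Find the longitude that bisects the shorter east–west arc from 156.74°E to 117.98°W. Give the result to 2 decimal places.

160.62°W

Signed shortest Δλ from +156.74° to -117.98° is +85.28°.
Midpoint longitude = +156.74° + (+85.28°)/2 = +156.74° + 42.64° = +199.38°.
Normalise into (−180°, 180°]: -160.62°.
(The naïve average (+156.74 + -117.98)/2 = 19.38° is on the wrong side of the globe.)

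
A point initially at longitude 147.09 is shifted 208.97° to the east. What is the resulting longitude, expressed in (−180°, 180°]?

-3.94°

Start at +147.09°; shift +208.97° → +356.06°.
+356.06° lies outside (−180°, 180°]; subtract 360° → -3.94°.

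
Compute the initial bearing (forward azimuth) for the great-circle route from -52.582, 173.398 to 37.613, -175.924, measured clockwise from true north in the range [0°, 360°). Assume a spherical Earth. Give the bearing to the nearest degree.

8°

Δλ = -175.924 − 173.398 = -349.322°; wrapped into (−180°, 180°]: 10.678°.
θ = atan2( sin Δλ · cos φ₂ , cos φ₁ · sin φ₂ − sin φ₁ · cos φ₂ · cos Δλ )
  = atan2(0.14678, 0.98910) = 8.441° → normalised to [0°, 360°): 8.441°.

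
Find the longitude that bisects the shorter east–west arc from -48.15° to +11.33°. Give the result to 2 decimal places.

Signed shortest Δλ from -48.15° to +11.33° is +59.48°.
Midpoint longitude = -48.15° + (+59.48°)/2 = -48.15° + 29.74° = -18.41°.

-18.41°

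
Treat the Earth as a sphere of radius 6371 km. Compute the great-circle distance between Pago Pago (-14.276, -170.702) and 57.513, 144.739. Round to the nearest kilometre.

Δλ = 144.739 − -170.702 = 315.441°; wrapped into (−180°, 180°]: -44.559°.
Δφ = 57.513 − -14.276 = 71.789°.
a = sin²(Δφ/2) + cos φ₁ · cos φ₂ · sin²(Δλ/2) = 0.418559.
c = 2·atan2(√a, √(1−a)) = 1.40719 rad → d = 6371·c ≈ 8965.18 km.

8965 km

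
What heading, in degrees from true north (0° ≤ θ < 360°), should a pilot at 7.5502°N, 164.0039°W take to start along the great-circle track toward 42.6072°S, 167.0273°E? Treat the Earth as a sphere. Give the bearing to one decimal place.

Δλ = 167.0273 − -164.0039 = 331.0312°; wrapped into (−180°, 180°]: -28.9688°.
θ = atan2( sin Δλ · cos φ₂ , cos φ₁ · sin φ₂ − sin φ₁ · cos φ₂ · cos Δλ )
  = atan2(-0.35648, -0.75571) = -154.746° → normalised to [0°, 360°): 205.254°.

205.3°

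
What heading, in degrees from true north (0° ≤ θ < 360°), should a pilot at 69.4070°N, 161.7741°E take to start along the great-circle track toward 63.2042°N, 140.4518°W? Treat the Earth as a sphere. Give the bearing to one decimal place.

Δλ = -140.4518 − 161.7741 = -302.2259°; wrapped into (−180°, 180°]: 57.7741°.
θ = atan2( sin Δλ · cos φ₂ , cos φ₁ · sin φ₂ − sin φ₁ · cos φ₂ · cos Δλ )
  = atan2(0.38137, 0.08892) = 76.875° → normalised to [0°, 360°): 76.875°.

76.9°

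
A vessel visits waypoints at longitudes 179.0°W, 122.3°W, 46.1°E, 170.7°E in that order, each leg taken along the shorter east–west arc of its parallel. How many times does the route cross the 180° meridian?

0

Leg 1: -179.0° → -122.3°, shortest Δλ = 56.7° (east) — does not cross 180°.
Leg 2: -122.3° → +46.1°, shortest Δλ = 168.4° (east) — does not cross 180°.
Leg 3: +46.1° → +170.7°, shortest Δλ = 124.6° (east) — does not cross 180°.
Total crossings: 0.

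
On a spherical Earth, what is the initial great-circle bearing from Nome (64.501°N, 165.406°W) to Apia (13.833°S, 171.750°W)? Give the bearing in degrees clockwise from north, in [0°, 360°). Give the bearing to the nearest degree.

Δλ = -171.750 − -165.406 = -6.344°.
θ = atan2( sin Δλ · cos φ₂ , cos φ₁ · sin φ₂ − sin φ₁ · cos φ₂ · cos Δλ )
  = atan2(-0.10729, -0.97398) = -173.714° → normalised to [0°, 360°): 186.286°.

186°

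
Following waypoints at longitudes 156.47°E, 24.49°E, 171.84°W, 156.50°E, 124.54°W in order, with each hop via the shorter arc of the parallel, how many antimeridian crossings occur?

3

Leg 1: +156.47° → +24.49°, shortest Δλ = -131.98° (west) — does not cross 180°.
Leg 2: +24.49° → -171.84°, shortest Δλ = 163.67° (east) — crosses 180°.
Leg 3: -171.84° → +156.50°, shortest Δλ = -31.66° (west) — crosses 180°.
Leg 4: +156.50° → -124.54°, shortest Δλ = 78.96° (east) — crosses 180°.
Total crossings: 3.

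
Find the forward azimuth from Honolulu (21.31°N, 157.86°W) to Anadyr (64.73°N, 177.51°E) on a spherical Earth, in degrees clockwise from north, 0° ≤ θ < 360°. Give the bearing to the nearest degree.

Δλ = 177.51 − -157.86 = 335.37°; wrapped into (−180°, 180°]: -24.63°.
θ = atan2( sin Δλ · cos φ₂ , cos φ₁ · sin φ₂ − sin φ₁ · cos φ₂ · cos Δλ )
  = atan2(-0.17791, 0.70146) = -14.232° → normalised to [0°, 360°): 345.768°.

346°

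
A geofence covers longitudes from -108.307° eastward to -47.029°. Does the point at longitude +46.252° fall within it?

No

Band width going east from -108.307° to -47.029°: ((-47.029 − -108.307) mod 360) = 61.278°.
Offset of +46.252° east of the west edge: ((46.252 − -108.307) mod 360) = 154.559°.
154.559° > 61.278° ⇒ outside.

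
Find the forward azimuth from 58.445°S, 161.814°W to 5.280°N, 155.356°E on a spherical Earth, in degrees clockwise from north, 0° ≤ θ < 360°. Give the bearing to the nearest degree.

315°

Δλ = 155.356 − -161.814 = 317.170°; wrapped into (−180°, 180°]: -42.830°.
θ = atan2( sin Δλ · cos φ₂ , cos φ₁ · sin φ₂ − sin φ₁ · cos φ₂ · cos Δλ )
  = atan2(-0.67694, 0.67044) = -45.276° → normalised to [0°, 360°): 314.724°.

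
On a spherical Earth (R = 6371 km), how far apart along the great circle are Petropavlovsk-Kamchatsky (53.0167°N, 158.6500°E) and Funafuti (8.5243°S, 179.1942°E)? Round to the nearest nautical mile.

Δλ = 179.1942 − 158.6500 = 20.5442°.
Δφ = -8.5243 − 53.0167 = -61.5410°.
a = sin²(Δφ/2) + cos φ₁ · cos φ₂ · sin²(Δλ/2) = 0.280654.
c = 2·atan2(√a, √(1−a)) = 1.11665 rad → d = 6371·c ≈ 7114.19 km ≈ 3841.36 nmi.

3841 nmi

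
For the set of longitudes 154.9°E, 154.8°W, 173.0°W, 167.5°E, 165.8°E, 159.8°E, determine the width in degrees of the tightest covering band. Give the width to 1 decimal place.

50.3°

Sort the longitudes: -173.0°, -154.8°, +154.9°, +159.8°, +165.8°, +167.5°.
Eastward gaps between consecutive values (wrapping around): 18.2°, 309.7°, 4.9°, 6.0°, 1.7°, 19.5°.
Largest gap = 309.7° ⇒ minimal covering band is its complement: 360° − 309.7° = 50.3°.
Band runs from +154.9° eastward to -154.8°, crossing the antimeridian.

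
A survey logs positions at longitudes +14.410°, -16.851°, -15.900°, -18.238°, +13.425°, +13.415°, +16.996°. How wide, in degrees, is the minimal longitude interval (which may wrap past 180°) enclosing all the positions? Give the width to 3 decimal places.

35.234°

Sort the longitudes: -18.238°, -16.851°, -15.900°, +13.415°, +13.425°, +14.410°, +16.996°.
Eastward gaps between consecutive values (wrapping around): 1.387°, 0.951°, 29.315°, 0.010°, 0.985°, 2.586°, 324.766°.
Largest gap = 324.766° ⇒ minimal covering band is its complement: 360° − 324.766° = 35.234°.
Band runs from -18.238° eastward to +16.996°.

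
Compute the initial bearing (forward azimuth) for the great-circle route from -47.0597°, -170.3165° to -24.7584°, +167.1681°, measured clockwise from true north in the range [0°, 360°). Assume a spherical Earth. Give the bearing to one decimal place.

Δλ = 167.1681 − -170.3165 = 337.4846°; wrapped into (−180°, 180°]: -22.5154°.
θ = atan2( sin Δλ · cos φ₂ , cos φ₁ · sin φ₂ − sin φ₁ · cos φ₂ · cos Δλ )
  = atan2(-0.34773, 0.32881) = -46.603° → normalised to [0°, 360°): 313.397°.

313.4°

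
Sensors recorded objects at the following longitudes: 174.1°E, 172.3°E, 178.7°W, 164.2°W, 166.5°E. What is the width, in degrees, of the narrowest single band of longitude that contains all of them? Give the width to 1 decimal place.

29.3°

Sort the longitudes: -178.7°, -164.2°, +166.5°, +172.3°, +174.1°.
Eastward gaps between consecutive values (wrapping around): 14.5°, 330.7°, 5.8°, 1.8°, 7.2°.
Largest gap = 330.7° ⇒ minimal covering band is its complement: 360° − 330.7° = 29.3°.
Band runs from +166.5° eastward to -164.2°, crossing the antimeridian.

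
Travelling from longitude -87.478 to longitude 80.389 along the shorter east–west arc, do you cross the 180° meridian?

Signed shortest Δλ = ((80.389 − -87.478 + 180) mod 360) − 180 = 167.867°.
Going east by 167.867° from -87.478° reaches +80.389° without touching 180°.

No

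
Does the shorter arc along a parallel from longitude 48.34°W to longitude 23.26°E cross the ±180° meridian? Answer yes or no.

Signed shortest Δλ = ((23.26 − -48.34 + 180) mod 360) − 180 = 71.6°.
Going east by 71.6° from -48.34° reaches +23.26° without touching 180°.

No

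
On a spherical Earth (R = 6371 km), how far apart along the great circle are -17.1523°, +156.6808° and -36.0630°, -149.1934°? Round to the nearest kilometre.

5696 km

Δλ = -149.1934 − 156.6808 = -305.8742°; wrapped into (−180°, 180°]: 54.1258°.
Δφ = -36.0630 − -17.1523 = -18.9107°.
a = sin²(Δφ/2) + cos φ₁ · cos φ₂ · sin²(Δλ/2) = 0.186875.
c = 2·atan2(√a, √(1−a)) = 0.89406 rad → d = 6371·c ≈ 5696.07 km.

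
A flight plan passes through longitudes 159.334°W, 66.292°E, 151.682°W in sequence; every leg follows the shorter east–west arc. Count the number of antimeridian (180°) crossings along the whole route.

Leg 1: -159.334° → +66.292°, shortest Δλ = -134.374° (west) — crosses 180°.
Leg 2: +66.292° → -151.682°, shortest Δλ = 142.026° (east) — crosses 180°.
Total crossings: 2.

2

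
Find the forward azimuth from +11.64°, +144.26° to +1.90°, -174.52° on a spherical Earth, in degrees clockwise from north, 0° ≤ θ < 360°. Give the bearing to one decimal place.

Δλ = -174.52 − 144.26 = -318.78°; wrapped into (−180°, 180°]: 41.22°.
θ = atan2( sin Δλ · cos φ₂ , cos φ₁ · sin φ₂ − sin φ₁ · cos φ₂ · cos Δλ )
  = atan2(0.65859, -0.11921) = 100.260° → normalised to [0°, 360°): 100.260°.

100.3°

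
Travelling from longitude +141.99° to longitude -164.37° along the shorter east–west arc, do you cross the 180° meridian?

Naïve |-164.37 − 141.99| = 306.36° > 180°, so the shorter arc goes the other way round — across 180°.
Signed shortest Δλ = ((-164.37 − 141.99 + 180) mod 360) − 180 = 53.64°.
Going east by 53.64° from +141.99° passes through 180° before reaching -164.37°.

Yes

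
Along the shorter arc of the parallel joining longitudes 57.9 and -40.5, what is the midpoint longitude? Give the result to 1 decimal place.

Signed shortest Δλ from +57.9° to -40.5° is -98.4°.
Midpoint longitude = +57.9° + (-98.4°)/2 = +57.9° − 49.2° = +8.7°.

+8.7°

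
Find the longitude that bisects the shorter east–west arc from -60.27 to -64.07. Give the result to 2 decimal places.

Signed shortest Δλ from -60.27° to -64.07° is -3.80°.
Midpoint longitude = -60.27° + (-3.80°)/2 = -60.27° − 1.90° = -62.17°.

-62.17°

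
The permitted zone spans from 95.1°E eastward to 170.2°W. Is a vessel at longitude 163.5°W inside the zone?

No

Band width going east from +95.1° to -170.2°: ((-170.2 − 95.1) mod 360) = 94.7°.
Offset of -163.5° east of the west edge: ((-163.5 − 95.1) mod 360) = 101.4°.
101.4° > 94.7° ⇒ outside.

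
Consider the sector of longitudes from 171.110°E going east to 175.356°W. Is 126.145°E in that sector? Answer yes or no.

No

Band width going east from +171.110° to -175.356°: ((-175.356 − 171.110) mod 360) = 13.534°.
Offset of +126.145° east of the west edge: ((126.145 − 171.110) mod 360) = 315.035°.
315.035° > 13.534° ⇒ outside.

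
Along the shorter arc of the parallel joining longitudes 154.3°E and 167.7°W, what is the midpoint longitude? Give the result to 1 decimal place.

173.3°E

Signed shortest Δλ from +154.3° to -167.7° is +38.0°.
Midpoint longitude = +154.3° + (+38.0°)/2 = +154.3° + 19.0° = +173.3°.
(The naïve average (+154.3 + -167.7)/2 = -6.7° is on the wrong side of the globe.)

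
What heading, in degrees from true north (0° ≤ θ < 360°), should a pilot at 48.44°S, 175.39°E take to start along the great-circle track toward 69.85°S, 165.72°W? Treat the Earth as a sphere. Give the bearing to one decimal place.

163.6°

Δλ = -165.72 − 175.39 = -341.11°; wrapped into (−180°, 180°]: 18.89°.
θ = atan2( sin Δλ · cos φ₂ , cos φ₁ · sin φ₂ − sin φ₁ · cos φ₂ · cos Δλ )
  = atan2(0.11153, -0.37892) = 163.600° → normalised to [0°, 360°): 163.600°.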